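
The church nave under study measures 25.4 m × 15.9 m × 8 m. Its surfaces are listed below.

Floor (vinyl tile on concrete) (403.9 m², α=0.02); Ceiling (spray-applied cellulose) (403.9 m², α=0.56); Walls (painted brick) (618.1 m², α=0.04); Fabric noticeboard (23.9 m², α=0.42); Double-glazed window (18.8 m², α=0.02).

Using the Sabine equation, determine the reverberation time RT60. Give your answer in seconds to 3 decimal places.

1.931 seconds

Summing Sᵢαᵢ: 8.078 + 226.184 + 24.724 + 10.038 + 0.376 → A = 269.400 sabins.
Volume V = 25.4 × 15.9 × 8 = 3230.88 m³.
Sabine: RT60 = 0.161 × 3230.88 / 269.400 = 1.931 s.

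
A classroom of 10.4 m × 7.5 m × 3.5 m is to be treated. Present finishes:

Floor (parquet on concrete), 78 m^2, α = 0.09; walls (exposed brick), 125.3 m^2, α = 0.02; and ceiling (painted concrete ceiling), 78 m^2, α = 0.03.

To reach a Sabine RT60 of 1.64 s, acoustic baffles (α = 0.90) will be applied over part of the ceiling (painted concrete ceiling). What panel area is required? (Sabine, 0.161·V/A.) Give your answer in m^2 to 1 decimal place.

Equivalent absorption area: A₁ = 78·0.09 + 125.3·0.02 + 78·0.03 = 11.866 m^2.
V = 273 m³. Target absorption A₂ = 0.161 × 273 / 1.64 = 26.801 sabins.
ΔA needed = 26.801 − 11.866 = 14.935 sabins.
Net gain per m^2: Δα = 0.90 − 0.03 = 0.87.
Panel area = 14.935 / 0.87 = 17.2 m^2.

17.2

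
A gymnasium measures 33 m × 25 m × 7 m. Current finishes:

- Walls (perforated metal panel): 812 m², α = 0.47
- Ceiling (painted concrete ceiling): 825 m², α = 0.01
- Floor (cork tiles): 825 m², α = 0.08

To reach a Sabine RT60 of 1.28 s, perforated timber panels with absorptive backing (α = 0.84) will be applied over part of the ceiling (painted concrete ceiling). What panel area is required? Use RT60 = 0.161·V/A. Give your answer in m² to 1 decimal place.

325.9

A₁ = Σ Sᵢαᵢ = 812·0.47 + 825·0.01 + 825·0.08 = 455.890 sabins.
V = 5775 m³. Target absorption A₂ = 0.161 × 5775 / 1.28 = 726.387 sabins.
Absorption to add: 726.387 − 455.890 = 270.497 sabins.
Each m² of panel replacing the ceiling (painted concrete ceiling) adds (0.84 − 0.01) = 0.83 sabins.
Panel area = 270.497 / 0.83 = 325.9 m².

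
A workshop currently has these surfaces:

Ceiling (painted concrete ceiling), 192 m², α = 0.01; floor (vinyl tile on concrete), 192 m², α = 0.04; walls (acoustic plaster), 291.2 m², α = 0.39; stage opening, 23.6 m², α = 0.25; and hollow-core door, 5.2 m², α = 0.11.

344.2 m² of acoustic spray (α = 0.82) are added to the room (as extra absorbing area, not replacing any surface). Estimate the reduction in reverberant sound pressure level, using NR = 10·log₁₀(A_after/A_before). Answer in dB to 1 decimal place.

5.0 dB

Equivalent absorption area: A_before = 192·0.01 + 192·0.04 + 291.2·0.39 + 23.6·0.25 + 5.2·0.11 = 129.640 m².
Treatment contributes 344.2·0.82 = 282.244 sabins.
A_after = 129.640 + 282.244 = 411.884 sabins.
Reduction = 10 log₁₀(A_after/A_before) = 10 log₁₀(3.1771) = 5.0 dB.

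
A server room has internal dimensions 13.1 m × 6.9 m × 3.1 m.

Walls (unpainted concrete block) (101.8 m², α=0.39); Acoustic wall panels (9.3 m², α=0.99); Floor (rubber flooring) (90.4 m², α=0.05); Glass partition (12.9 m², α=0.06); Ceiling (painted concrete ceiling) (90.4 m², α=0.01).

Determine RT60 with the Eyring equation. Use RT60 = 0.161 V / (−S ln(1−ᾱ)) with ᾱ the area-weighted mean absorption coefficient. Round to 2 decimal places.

Total surface area S = 101.8 + 9.3 + 90.4 + 12.9 + 90.4 = 304.8 m².
Absorption A = 101.8×0.39 + 9.3×0.99 + 90.4×0.05 + 12.9×0.06 + 90.4×0.01 = 55.107 sabins.
Mean coefficient ᾱ = A/S = 0.1808.
Eyring denominator: −S ln(1−ᾱ) = 60.785.
V = 13.1 × 6.9 × 3.1 = 280.209 m³.
T = 0.161·V/[−S·ln(1−ᾱ)] = 0.161·280.209/60.785 = 0.74 s.

0.74 s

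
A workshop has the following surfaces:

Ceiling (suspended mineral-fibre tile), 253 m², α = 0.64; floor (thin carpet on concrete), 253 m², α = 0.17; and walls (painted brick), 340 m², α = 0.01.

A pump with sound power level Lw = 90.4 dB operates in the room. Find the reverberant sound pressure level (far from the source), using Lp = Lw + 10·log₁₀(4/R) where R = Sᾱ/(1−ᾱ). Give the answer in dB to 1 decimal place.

A = 208.330 sabins; S = 846.0 m².
ᾱ = 208.330/846.0 = 0.2463; R = Sᾱ/(1−ᾱ) = 208.330/(1−0.2463) = 276.410 m².
Lp = Lw + 10 log₁₀(4/R) = 90.4 -18.39 = 72.0 dB.

72.0 dB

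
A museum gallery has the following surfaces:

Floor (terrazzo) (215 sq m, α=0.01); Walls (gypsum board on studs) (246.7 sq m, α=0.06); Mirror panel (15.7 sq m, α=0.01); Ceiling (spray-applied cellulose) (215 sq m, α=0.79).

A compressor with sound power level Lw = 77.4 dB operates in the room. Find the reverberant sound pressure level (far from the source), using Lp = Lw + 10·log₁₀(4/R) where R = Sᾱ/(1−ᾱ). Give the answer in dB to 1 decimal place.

Σ(Sᵢαᵢ) = 215·0.01 + 246.7·0.06 + 15.7·0.01 + 215·0.79 = 186.959; total area S = 692.4 sq m.
ᾱ = 0.2700, so room constant R = A/(1−ᾱ) = 256.108 sq m.
Lp = Lw + 10 log₁₀(4/R) = 77.4 -18.06 = 59.3 dB.

59.3 dB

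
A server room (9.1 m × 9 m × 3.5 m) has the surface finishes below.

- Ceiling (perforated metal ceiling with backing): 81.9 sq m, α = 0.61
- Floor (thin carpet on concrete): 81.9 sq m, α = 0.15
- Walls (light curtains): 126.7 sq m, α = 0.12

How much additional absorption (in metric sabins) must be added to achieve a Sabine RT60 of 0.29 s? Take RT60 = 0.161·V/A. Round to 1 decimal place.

Summing Sᵢαᵢ: 49.959 + 12.285 + 15.204 → A₁ = 77.448 sabins.
For T = 0.29 s, need A₂ = 0.161·V/T = 0.161·286.65/0.29 = 159.140 sabins.
Shortfall: 159.140 − 77.448 = 81.7 sabins.

81.7 sabins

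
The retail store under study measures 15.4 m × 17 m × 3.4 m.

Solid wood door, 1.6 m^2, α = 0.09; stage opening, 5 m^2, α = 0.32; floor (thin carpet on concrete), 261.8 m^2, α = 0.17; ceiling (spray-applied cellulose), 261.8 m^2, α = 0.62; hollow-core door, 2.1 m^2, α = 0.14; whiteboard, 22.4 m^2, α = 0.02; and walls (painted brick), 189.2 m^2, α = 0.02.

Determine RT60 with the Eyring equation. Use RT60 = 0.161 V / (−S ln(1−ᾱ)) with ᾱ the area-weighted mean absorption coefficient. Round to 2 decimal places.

0.57 s

Total surface area S = 1.6 + 5 + 261.8 + 261.8 + 2.1 + 22.4 + 189.2 = 743.9 m^2.
Absorption A = 1.6×0.09 + 5×0.32 + 261.8×0.17 + 261.8×0.62 + 2.1×0.14 + 22.4×0.02 + 189.2×0.02 = 213.092 sabins.
ᾱ = 213.092 / 743.9 = 0.2865.
−S·ln(1−ᾱ) = −743.9 × ln(1 − 0.2865) = 251.120.
V = 15.4 × 17 × 3.4 = 890.12 m³.
RT60 = 0.161 × 890.12 / 251.120 = 0.57 s.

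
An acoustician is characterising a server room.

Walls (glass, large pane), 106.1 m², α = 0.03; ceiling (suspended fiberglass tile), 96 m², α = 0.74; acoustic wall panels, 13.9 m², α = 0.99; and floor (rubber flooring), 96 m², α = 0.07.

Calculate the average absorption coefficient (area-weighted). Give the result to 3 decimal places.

S = Σ Sᵢ = 106.1 + 96 + 13.9 + 96 = 312.0 m².
Σ(Sᵢαᵢ) = 106.1×0.03 + 96×0.74 + 13.9×0.99 + 96×0.07 = 94.704.
ᾱ = A/S = 0.304.

0.304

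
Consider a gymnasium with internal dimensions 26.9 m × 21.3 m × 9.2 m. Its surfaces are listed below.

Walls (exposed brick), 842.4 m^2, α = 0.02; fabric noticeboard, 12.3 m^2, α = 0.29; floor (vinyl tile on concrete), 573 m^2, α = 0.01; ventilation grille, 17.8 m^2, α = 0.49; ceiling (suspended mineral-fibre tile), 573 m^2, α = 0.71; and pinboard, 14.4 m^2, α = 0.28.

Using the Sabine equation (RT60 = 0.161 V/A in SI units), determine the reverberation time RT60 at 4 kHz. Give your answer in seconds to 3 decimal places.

Equivalent absorption area: A = 842.4×0.02 + 12.3×0.29 + 573×0.01 + 17.8×0.49 + 573×0.71 + 14.4×0.28 = 445.729 m^2.
Volume V = 26.9 × 21.3 × 9.2 = 5271.324 m³.
T = 0.161 V/A = 0.161·5271.324/445.729 = 1.904 s.

1.904 seconds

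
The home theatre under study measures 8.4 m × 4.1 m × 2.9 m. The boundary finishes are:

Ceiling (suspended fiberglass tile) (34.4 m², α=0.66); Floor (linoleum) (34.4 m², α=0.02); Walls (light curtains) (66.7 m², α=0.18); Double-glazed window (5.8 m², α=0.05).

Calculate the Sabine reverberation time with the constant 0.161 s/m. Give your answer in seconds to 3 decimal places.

0.451 s

Summing Sᵢαᵢ: 22.704 + 0.688 + 12.006 + 0.290 → A = 35.688 sabins.
Volume V = 8.4 × 4.1 × 2.9 = 99.876 m³.
T = 0.161 V/A = 0.161·99.876/35.688 = 0.451 s.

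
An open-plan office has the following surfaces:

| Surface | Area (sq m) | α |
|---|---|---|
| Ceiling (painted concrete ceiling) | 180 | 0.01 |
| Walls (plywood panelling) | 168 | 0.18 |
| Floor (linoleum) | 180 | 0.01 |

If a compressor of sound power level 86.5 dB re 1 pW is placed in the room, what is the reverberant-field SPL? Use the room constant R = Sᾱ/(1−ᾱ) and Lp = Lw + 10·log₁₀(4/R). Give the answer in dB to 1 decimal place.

76.9 dB

A = 33.840 sabins; S = 528.0 sq m.
ᾱ = 0.0641, so room constant R = A/(1−ᾱ) = 36.158 sq m.
Lp = Lw + 10 log₁₀(4/R) = 86.5 -9.56 = 76.9 dB.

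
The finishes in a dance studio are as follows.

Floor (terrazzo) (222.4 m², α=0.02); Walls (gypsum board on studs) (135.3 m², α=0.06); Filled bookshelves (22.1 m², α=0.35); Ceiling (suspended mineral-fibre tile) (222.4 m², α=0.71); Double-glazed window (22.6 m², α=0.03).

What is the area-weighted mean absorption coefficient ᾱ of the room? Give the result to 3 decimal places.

S = Σ Sᵢ = 222.4 + 135.3 + 22.1 + 222.4 + 22.6 = 624.8 m².
Σ(Sᵢαᵢ) = 222.4×0.02 + 135.3×0.06 + 22.1×0.35 + 222.4×0.71 + 22.6×0.03 = 178.883.
ᾱ = A/S = 0.286.

0.286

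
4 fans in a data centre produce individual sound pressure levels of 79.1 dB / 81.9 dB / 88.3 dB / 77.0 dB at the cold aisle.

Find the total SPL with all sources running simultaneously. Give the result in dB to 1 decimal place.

Σ 10^(Lᵢ/10) = 9.624e+08.
Back to dB: 10·log₁₀ Σ = 89.8 dB.

89.8 dB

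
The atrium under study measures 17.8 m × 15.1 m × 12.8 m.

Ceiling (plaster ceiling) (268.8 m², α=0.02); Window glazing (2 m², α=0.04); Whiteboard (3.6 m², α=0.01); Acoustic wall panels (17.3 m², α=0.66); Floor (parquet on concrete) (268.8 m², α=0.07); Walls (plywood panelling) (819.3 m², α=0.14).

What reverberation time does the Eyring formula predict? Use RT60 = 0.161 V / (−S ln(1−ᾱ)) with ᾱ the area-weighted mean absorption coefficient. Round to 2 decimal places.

Total surface area S = 268.8 + 2 + 3.6 + 17.3 + 268.8 + 819.3 = 1379.8 m².
Σ(Sᵢαᵢ) = 268.8×0.02 + 2×0.04 + 3.6×0.01 + 17.3×0.66 + 268.8×0.07 + 819.3×0.14 = 150.428.
ᾱ = 150.428 / 1379.8 = 0.1090.
Eyring denominator: −S ln(1−ᾱ) = 159.244.
V = 17.8 × 15.1 × 12.8 = 3440.384 m³.
RT60 = 0.161 × 3440.384 / 159.244 = 3.48 s.

3.48 s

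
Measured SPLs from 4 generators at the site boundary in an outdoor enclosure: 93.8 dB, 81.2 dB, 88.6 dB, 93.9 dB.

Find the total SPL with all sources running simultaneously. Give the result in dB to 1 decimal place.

Sum in the linear (power) domain: Σ 10^(Lᵢ/10) = 10^(93.8/10) + 10^(81.2/10) + 10^(88.6/10) + 10^(93.9/10) = 5.71e+09.
L_total = 10·log₁₀(5.71e+09) = 97.6 dB.

97.6 dB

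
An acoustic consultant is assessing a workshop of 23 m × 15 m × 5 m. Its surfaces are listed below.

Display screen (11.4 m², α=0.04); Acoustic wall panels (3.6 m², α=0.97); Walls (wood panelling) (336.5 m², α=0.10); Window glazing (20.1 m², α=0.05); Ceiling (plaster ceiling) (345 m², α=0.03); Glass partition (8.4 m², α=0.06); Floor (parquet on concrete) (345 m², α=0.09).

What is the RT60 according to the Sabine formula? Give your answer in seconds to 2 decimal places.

Summing Sᵢαᵢ: 0.456 + 3.492 + 33.650 + 1.005 + 10.350 + 0.504 + 31.050 → A = 80.507 sabins.
Volume V = 23 × 15 × 5 = 1725 m³.
T = 0.161 V/A = 0.161·1725/80.507 = 3.45 s.

3.45 s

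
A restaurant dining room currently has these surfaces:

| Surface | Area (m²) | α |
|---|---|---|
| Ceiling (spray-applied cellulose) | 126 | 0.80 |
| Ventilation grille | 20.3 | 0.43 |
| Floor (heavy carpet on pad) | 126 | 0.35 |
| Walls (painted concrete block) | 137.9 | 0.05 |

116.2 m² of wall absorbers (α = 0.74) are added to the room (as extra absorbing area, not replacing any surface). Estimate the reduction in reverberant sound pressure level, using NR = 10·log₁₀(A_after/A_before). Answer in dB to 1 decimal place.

1.9 dB

Equivalent absorption area: A_before = 126×0.80 + 20.3×0.43 + 126×0.35 + 137.9×0.05 = 160.524 m².
Treatment contributes 116.2·0.74 = 85.988 sabins.
A_after = 160.524 + 85.988 = 246.512 sabins.
NR = 10·log₁₀(246.512/160.524) = 1.9 dB.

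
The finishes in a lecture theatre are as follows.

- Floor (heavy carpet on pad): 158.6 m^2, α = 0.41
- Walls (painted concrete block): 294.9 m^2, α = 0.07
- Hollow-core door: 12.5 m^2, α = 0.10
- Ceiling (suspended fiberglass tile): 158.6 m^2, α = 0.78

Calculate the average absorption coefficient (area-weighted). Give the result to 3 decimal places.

S = Σ Sᵢ = 158.6 + 294.9 + 12.5 + 158.6 = 624.6 m^2.
Weighted sum Σ Sα = 210.627.
ᾱ = 210.627 / 624.6 = 0.337.

0.337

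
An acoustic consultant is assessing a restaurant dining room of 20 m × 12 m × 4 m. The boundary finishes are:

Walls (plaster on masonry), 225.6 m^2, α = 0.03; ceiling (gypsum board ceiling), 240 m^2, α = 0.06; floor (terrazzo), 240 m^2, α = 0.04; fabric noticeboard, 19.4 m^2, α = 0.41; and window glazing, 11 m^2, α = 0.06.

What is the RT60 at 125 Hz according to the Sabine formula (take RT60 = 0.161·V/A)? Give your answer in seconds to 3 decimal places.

3.925 sec

Summing Sᵢαᵢ: 6.768 + 14.400 + 9.600 + 7.954 + 0.660 → A = 39.382 sabins.
V = 20·12·4 = 960 m³.
RT60 = 0.161 · V / A = 0.161 × 960 / 39.382 = 3.925 s.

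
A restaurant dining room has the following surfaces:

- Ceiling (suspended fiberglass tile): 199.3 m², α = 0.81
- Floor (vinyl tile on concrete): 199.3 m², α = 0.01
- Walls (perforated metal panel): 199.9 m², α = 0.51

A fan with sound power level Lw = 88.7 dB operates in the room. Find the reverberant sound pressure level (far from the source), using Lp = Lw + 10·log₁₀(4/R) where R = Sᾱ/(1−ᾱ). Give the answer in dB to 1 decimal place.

A = 265.375 sabins; S = 598.5 m².
ᾱ = 0.4434, so room constant R = A/(1−ᾱ) = 476.779 m².
Lp = 88.7 + 10·log₁₀(4/476.779) = 88.7 + (-20.76) = 67.9 dB.

67.9 dB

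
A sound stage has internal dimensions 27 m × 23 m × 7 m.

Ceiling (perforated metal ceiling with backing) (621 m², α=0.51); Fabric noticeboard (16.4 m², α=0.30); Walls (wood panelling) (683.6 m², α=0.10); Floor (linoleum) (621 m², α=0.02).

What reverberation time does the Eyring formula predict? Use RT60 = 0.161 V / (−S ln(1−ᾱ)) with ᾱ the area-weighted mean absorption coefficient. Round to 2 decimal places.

S = Σ Sᵢ = 1942.0 m².
Absorption A = 621×0.51 + 16.4×0.30 + 683.6×0.10 + 621×0.02 = 402.410 sabins.
Mean coefficient ᾱ = A/S = 0.2072.
−S·ln(1−ᾱ) = −1942.0 × ln(1 − 0.2072) = 450.902.
V = 27 × 23 × 7 = 4347 m³.
RT60 = 0.161 × 4347 / 450.902 = 1.55 s.

1.55 s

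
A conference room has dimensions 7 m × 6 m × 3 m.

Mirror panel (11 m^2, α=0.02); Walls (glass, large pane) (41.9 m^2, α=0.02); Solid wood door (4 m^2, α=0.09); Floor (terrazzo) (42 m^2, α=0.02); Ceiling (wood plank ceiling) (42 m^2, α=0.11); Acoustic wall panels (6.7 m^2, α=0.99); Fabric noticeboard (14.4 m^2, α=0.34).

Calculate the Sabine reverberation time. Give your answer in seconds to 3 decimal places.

1.102 seconds

A = Σ Sᵢαᵢ = 11*0.02 + 41.9*0.02 + 4*0.09 + 42*0.02 + 42*0.11 + 6.7*0.99 + 14.4*0.34 = 18.407 sabins.
Volume V = 7 × 6 × 3 = 126 m³.
T = 0.161 V/A = 0.161·126/18.407 = 1.102 s.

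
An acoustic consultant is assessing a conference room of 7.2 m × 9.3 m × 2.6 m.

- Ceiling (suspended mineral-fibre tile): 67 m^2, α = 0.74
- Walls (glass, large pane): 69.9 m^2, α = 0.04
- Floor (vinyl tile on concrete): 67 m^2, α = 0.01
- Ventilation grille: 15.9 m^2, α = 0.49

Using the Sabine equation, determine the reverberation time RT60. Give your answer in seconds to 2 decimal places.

0.46 sec

Total absorption A = 67·0.74 + 69.9·0.04 + 67·0.01 + 15.9·0.49
  = 49.580 + 2.796 + 0.670 + 7.791 = 60.837 m^2 sabins.
Volume V = 7.2 × 9.3 × 2.6 = 174.096 m³.
Sabine: RT60 = 0.161 × 174.096 / 60.837 = 0.46 s.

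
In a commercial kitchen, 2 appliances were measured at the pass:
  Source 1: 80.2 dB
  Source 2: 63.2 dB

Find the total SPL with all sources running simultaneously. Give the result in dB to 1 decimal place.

80.3 dB

Converting to relative power and adding: 10^(80.2/10) + 10^(63.2/10) = 1.068e+08.
L_total = 10·log₁₀(1.068e+08) = 80.3 dB.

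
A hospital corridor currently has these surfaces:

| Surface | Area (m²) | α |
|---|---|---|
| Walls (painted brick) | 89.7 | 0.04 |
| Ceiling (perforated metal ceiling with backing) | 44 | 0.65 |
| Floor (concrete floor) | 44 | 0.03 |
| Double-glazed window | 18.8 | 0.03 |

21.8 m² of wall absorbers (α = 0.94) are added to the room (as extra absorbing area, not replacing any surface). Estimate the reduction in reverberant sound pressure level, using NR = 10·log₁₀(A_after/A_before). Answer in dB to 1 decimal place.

A_before = Σ Sᵢαᵢ = 89.7×0.04 + 44×0.65 + 44×0.03 + 18.8×0.03 = 34.072 sabins.
Added absorption = 21.8 × 0.94 = 20.492 sabins.
A_after = 34.072 + 20.492 = 54.564 sabins.
Reduction = 10 log₁₀(A_after/A_before) = 10 log₁₀(1.6014) = 2.0 dB.

2.0 dB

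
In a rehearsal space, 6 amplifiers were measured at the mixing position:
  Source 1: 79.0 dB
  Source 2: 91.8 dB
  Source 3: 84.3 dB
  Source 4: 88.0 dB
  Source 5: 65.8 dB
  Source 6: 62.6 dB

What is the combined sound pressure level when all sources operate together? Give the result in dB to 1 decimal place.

Sum in the linear (power) domain: Σ 10^(Lᵢ/10) = 10^(79.0/10) + 10^(91.8/10) + 10^(84.3/10) + 10^(88.0/10) + 10^(65.8/10) + 10^(62.6/10) = 2.499e+09.
L_total = 10·log₁₀(2.499e+09) = 94.0 dB.

94.0 dB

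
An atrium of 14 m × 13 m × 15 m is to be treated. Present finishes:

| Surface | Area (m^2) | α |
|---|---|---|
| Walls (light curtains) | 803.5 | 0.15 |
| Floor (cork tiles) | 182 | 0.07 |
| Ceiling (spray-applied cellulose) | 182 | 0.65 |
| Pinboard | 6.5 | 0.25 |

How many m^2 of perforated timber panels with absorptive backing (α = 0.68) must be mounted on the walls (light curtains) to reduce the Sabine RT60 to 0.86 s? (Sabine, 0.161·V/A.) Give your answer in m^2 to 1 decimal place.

486.6

Equivalent absorption area: A₁ = 803.5*0.15 + 182*0.07 + 182*0.65 + 6.5*0.25 = 253.190 m^2.
Required A₂ = 0.161·2730/0.86 = 511.081 sabins.
Absorption to add: 511.081 − 253.190 = 257.891 sabins.
Each m^2 of panel replacing the walls (light curtains) adds (0.68 − 0.15) = 0.53 sabins.
Area = ΔA/Δα = 257.891/0.53 = 486.6 m^2.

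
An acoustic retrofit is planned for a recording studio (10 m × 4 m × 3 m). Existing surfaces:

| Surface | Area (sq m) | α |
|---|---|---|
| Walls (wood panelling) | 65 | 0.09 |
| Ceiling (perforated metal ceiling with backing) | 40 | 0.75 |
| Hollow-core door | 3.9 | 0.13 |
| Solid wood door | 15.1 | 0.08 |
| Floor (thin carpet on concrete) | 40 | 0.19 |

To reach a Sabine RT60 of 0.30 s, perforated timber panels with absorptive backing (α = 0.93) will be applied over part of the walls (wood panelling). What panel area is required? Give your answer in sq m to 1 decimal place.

Summing Sᵢαᵢ: 5.850 + 30.000 + 0.507 + 1.208 + 7.600 → A₁ = 45.165 sabins.
Required A₂ = 0.161·120/0.30 = 64.400 sabins.
Absorption to add: 64.400 − 45.165 = 19.235 sabins.
Each sq m of panel replacing the walls (wood panelling) adds (0.93 − 0.09) = 0.84 sabins.
Panel area = 19.235 / 0.84 = 22.9 sq m.

22.9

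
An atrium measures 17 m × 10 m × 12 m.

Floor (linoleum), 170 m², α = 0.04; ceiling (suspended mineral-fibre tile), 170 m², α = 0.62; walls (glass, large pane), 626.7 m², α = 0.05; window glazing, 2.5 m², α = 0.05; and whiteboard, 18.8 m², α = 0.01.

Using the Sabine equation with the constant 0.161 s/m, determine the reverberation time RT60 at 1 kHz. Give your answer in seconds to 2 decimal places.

Equivalent absorption area: A = 170·0.04 + 170·0.62 + 626.7·0.05 + 2.5·0.05 + 18.8·0.01 = 143.848 m².
V = 17·10·12 = 2040 m³.
T = 0.161 V/A = 0.161·2040/143.848 = 2.28 s.

2.28 s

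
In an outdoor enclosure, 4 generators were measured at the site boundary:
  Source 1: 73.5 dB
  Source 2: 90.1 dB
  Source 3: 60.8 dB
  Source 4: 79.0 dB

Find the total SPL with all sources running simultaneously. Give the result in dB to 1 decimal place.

90.5 dB

Converting to relative power and adding: 10^(73.5/10) + 10^(90.1/10) + 10^(60.8/10) + 10^(79.0/10) = 1.126e+09.
Back to dB: 10·log₁₀ Σ = 90.5 dB.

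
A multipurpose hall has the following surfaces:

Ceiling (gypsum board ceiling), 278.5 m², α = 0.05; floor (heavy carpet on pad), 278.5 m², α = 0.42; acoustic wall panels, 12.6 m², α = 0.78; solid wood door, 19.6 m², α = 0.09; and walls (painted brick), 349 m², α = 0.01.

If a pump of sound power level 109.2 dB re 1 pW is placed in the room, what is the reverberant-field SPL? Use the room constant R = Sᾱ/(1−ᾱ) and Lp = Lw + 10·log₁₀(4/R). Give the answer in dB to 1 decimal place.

92.8 dB

A = 145.977 sabins; S = 938.2 m².
ᾱ = 0.1556, so room constant R = A/(1−ᾱ) = 172.877 m².
Lp = 109.2 + 10·log₁₀(4/172.877) = 109.2 + (-16.36) = 92.8 dB.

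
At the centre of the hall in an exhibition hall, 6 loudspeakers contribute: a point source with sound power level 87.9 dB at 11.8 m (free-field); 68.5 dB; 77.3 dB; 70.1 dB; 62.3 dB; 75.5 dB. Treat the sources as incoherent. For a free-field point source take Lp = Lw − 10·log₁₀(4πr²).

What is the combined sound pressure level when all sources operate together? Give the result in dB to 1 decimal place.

Source at 11.8 m: Lp = 87.9 − 10·log₁₀(4π·11.8²) = 87.9 − 10·log₁₀(1749.741) = 55.5 dB.
Converting to relative power and adding: 10^(55.5/10) + 10^(68.5/10) + 10^(77.3/10) + 10^(70.1/10) + 10^(62.3/10) + 10^(75.5/10) = 1.085e+08.
Combined level = 10 log₁₀(1.085e+08) = 80.4 dB.

80.4 dB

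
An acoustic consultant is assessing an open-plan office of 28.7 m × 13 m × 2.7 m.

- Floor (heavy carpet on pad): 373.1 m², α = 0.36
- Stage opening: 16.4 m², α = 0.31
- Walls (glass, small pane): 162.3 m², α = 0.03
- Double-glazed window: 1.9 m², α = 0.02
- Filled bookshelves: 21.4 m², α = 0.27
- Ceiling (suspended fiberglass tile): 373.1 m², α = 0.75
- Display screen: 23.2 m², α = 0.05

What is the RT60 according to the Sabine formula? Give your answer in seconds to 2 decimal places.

0.38 s

Summing Sᵢαᵢ: 134.316 + 5.084 + 4.869 + 0.038 + 5.778 + 279.825 + 1.160 → A = 431.070 sabins.
Volume V = 28.7 × 13 × 2.7 = 1007.37 m³.
RT60 = 0.161 · V / A = 0.161 × 1007.37 / 431.070 = 0.38 s.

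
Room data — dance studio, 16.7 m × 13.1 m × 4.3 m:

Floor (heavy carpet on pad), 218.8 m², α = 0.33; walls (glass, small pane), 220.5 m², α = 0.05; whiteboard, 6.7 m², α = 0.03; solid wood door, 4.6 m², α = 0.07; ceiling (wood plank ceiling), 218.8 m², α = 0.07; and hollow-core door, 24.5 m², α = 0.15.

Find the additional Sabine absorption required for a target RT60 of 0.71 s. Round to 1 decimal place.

Equivalent absorption area: A₁ = 218.8×0.33 + 220.5×0.05 + 6.7×0.03 + 4.6×0.07 + 218.8×0.07 + 24.5×0.15 = 102.743 m².
Target A₂ = 0.161·940.711/0.71 = 213.316 sabins (V = 940.711 m³).
Shortfall: 213.316 − 102.743 = 110.6 sabins.

110.6 sabins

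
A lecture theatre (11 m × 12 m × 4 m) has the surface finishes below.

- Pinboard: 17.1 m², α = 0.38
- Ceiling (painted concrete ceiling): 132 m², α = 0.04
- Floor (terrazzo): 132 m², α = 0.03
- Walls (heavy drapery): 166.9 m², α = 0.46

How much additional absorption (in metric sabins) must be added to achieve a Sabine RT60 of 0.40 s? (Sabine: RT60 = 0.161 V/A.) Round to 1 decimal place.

120.0 sabins

Total absorption A₁ = 17.1×0.38 + 132×0.04 + 132×0.03 + 166.9×0.46
  = 6.498 + 5.280 + 3.960 + 76.774 = 92.512 m² sabins.
V = 528 m³. Required absorption A₂ = 0.161 × 528 / 0.40 = 212.520 sabins.
ΔA = A₂ − A₁ = 212.520 − 92.512 = 120.0 sabins.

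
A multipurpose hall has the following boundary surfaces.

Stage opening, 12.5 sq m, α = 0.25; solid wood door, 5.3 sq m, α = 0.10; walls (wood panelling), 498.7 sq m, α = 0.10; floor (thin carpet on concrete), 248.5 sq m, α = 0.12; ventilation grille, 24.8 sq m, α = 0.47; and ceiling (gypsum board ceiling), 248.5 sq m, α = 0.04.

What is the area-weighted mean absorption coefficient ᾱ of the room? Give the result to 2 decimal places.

0.10

Total surface area S = 1038.3 sq m.
Weighted sum Σ Sα = 104.941.
ᾱ = 104.941 / 1038.3 = 0.10.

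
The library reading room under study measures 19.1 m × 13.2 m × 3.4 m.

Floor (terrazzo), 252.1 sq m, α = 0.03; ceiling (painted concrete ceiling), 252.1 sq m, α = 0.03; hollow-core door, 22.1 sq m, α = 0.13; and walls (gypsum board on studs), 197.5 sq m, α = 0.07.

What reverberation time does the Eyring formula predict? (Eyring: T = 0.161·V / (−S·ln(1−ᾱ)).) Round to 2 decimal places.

S = Σ Sᵢ = 723.8 sq m.
Absorption A = 252.1·0.03 + 252.1·0.03 + 22.1·0.13 + 197.5·0.07 = 31.824 sabins.
ᾱ = 31.824 / 723.8 = 0.0440.
−S·ln(1−ᾱ) = −723.8 × ln(1 − 0.0440) = 32.569.
V = 19.1 × 13.2 × 3.4 = 857.208 m³.
T = 0.161·V/[−S·ln(1−ᾱ)] = 0.161·857.208/32.569 = 4.24 s.

4.24 s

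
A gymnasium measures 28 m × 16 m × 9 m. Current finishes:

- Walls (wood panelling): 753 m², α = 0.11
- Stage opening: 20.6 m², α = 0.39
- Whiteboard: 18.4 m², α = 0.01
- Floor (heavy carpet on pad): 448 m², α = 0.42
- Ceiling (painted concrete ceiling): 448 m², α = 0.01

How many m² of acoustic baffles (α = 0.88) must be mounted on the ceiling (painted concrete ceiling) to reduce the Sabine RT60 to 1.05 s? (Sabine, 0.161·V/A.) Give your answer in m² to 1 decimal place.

Summing Sᵢαᵢ: 82.830 + 8.034 + 0.184 + 188.160 + 4.480 → A₁ = 283.688 sabins.
Required A₂ = 0.161·4032/1.05 = 618.240 sabins.
ΔA needed = 618.240 − 283.688 = 334.552 sabins.
Each m² of panel replacing the ceiling (painted concrete ceiling) adds (0.88 − 0.01) = 0.87 sabins.
Panel area = 334.552 / 0.87 = 384.5 m².

384.5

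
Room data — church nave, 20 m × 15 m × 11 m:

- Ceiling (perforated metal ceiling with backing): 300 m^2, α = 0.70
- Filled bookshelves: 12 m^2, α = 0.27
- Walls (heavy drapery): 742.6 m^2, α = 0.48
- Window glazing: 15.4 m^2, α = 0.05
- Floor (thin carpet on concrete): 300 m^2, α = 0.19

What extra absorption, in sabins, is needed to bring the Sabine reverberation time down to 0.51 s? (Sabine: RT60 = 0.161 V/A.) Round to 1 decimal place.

Summing Sᵢαᵢ: 210.000 + 3.240 + 356.448 + 0.770 + 57.000 → A₁ = 627.458 sabins.
For T = 0.51 s, need A₂ = 0.161·V/T = 0.161·3300/0.51 = 1041.765 sabins.
Shortfall: 1041.765 − 627.458 = 414.3 sabins.

414.3 sabins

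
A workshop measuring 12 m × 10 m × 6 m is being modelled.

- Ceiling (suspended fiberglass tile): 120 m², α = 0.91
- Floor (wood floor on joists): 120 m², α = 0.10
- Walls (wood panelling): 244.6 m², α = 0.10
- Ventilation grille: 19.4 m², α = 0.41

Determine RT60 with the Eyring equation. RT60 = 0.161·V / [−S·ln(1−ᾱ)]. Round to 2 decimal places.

Total surface area S = 120 + 120 + 244.6 + 19.4 = 504.0 m².
Σ(Sᵢαᵢ) = 120×0.91 + 120×0.10 + 244.6×0.10 + 19.4×0.41 = 153.614.
ᾱ = 153.614 / 504.0 = 0.3048.
−S·ln(1−ᾱ) = −504.0 × ln(1 − 0.3048) = 183.232.
V = 12 × 10 × 6 = 720 m³.
T = 0.161·V/[−S·ln(1−ᾱ)] = 0.161·720/183.232 = 0.63 s.

0.63 sec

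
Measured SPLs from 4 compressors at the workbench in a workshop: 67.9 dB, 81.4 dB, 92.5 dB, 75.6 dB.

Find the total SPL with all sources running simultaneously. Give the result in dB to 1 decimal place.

Σ 10^(Lᵢ/10) = 1.959e+09.
Combined level = 10 log₁₀(1.959e+09) = 92.9 dB.

92.9 dB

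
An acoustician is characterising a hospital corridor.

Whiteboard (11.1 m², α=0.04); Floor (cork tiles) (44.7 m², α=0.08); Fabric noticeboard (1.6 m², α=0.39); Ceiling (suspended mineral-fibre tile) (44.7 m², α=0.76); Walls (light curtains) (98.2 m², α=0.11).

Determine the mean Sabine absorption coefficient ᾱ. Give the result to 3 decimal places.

Total surface area S = 200.3 m².
Σ(Sᵢαᵢ) = 11.1*0.04 + 44.7*0.08 + 1.6*0.39 + 44.7*0.76 + 98.2*0.11 = 49.418.
ᾱ = A/S = 0.247.

0.247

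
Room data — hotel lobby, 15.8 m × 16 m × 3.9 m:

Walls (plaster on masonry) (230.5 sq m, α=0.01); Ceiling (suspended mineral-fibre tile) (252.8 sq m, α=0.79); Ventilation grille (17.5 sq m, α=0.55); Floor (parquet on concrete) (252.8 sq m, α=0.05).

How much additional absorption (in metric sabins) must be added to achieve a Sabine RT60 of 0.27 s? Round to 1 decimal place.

363.6 sabins

Summing Sᵢαᵢ: 2.305 + 199.712 + 9.625 + 12.640 → A₁ = 224.282 sabins.
V = 985.92 m³. Required absorption A₂ = 0.161 × 985.92 / 0.27 = 587.900 sabins.
Additional absorption ΔA = 587.900 − 224.282 = 363.6 sabins.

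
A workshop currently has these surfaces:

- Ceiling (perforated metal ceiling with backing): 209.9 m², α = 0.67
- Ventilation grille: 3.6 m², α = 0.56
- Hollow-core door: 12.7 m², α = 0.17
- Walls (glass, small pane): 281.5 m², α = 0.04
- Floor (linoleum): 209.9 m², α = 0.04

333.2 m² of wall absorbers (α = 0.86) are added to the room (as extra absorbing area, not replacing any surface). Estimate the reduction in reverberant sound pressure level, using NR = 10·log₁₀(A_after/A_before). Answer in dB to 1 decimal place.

Total absorption A_before = 209.9*0.67 + 3.6*0.56 + 12.7*0.17 + 281.5*0.04 + 209.9*0.04
  = 140.633 + 2.016 + 2.159 + 11.260 + 8.396 = 164.464 m² sabins.
Treatment contributes 333.2·0.86 = 286.552 sabins.
New total A_after = 451.016 sabins.
NR = 10·log₁₀(451.016/164.464) = 4.4 dB.

4.4 dB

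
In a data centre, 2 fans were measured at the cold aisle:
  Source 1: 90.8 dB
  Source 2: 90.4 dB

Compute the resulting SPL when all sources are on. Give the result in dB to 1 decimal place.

93.6 dB

Converting to relative power and adding: 10^(90.8/10) + 10^(90.4/10) = 2.299e+09.
L_total = 10·log₁₀(2.299e+09) = 93.6 dB.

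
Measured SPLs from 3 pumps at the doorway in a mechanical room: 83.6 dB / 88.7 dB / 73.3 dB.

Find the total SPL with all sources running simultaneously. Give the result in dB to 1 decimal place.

Converting to relative power and adding: 10^(83.6/10) + 10^(88.7/10) + 10^(73.3/10) = 9.918e+08.
Back to dB: 10·log₁₀ Σ = 90.0 dB.

90.0 dB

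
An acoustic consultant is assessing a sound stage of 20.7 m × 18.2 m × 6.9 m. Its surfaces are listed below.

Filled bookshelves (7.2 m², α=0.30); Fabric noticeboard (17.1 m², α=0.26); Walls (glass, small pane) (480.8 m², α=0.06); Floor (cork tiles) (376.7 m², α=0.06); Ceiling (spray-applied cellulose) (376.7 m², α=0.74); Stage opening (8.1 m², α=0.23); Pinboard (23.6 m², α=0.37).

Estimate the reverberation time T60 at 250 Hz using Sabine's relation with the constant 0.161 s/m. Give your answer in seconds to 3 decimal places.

Summing Sᵢαᵢ: 2.160 + 4.446 + 28.848 + 22.602 + 278.758 + 1.863 + 8.732 → A = 347.409 sabins.
Volume V = 20.7 × 18.2 × 6.9 = 2599.506 m³.
T = 0.161 V/A = 0.161·2599.506/347.409 = 1.205 s.

1.205 s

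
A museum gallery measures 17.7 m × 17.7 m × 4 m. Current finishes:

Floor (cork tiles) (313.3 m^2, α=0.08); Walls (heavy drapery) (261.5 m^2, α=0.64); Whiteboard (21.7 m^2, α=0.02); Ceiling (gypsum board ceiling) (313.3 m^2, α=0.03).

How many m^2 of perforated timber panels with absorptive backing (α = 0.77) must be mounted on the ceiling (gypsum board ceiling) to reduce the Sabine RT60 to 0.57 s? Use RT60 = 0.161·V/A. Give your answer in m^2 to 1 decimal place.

205.0

A₁ = Σ Sᵢαᵢ = 313.3·0.08 + 261.5·0.64 + 21.7·0.02 + 313.3·0.03 = 202.257 sabins.
V = 1253.16 m³. Target absorption A₂ = 0.161 × 1253.16 / 0.57 = 353.963 sabins.
Absorption to add: 353.963 − 202.257 = 151.706 sabins.
Net gain per m^2: Δα = 0.77 − 0.03 = 0.74.
Area = ΔA/Δα = 151.706/0.74 = 205.0 m^2.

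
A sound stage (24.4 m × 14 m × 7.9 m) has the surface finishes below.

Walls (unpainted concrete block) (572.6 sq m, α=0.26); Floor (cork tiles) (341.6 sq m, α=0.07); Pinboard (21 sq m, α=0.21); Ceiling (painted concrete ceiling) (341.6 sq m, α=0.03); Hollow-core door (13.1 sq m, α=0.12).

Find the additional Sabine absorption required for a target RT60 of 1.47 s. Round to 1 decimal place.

Total absorption A₁ = 572.6·0.26 + 341.6·0.07 + 21·0.21 + 341.6·0.03 + 13.1·0.12
  = 148.876 + 23.912 + 4.410 + 10.248 + 1.572 = 189.018 sq m sabins.
Target A₂ = 0.161·2698.64/1.47 = 295.565 sabins (V = 2698.64 m³).
ΔA = A₂ − A₁ = 295.565 − 189.018 = 106.5 sabins.

106.5 sabins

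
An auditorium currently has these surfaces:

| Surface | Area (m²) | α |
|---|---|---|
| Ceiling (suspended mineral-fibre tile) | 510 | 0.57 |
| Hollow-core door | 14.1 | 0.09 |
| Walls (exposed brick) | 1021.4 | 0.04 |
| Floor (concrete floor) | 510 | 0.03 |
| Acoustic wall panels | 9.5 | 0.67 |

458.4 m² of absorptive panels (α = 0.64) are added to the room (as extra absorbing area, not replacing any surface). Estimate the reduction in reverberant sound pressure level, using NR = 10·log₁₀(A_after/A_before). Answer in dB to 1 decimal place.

2.6 dB

Equivalent absorption area: A_before = 510×0.57 + 14.1×0.09 + 1021.4×0.04 + 510×0.03 + 9.5×0.67 = 354.490 m².
Added absorption = 458.4 × 0.64 = 293.376 sabins.
New total A_after = 647.866 sabins.
Reduction = 10 log₁₀(A_after/A_before) = 10 log₁₀(1.8276) = 2.6 dB.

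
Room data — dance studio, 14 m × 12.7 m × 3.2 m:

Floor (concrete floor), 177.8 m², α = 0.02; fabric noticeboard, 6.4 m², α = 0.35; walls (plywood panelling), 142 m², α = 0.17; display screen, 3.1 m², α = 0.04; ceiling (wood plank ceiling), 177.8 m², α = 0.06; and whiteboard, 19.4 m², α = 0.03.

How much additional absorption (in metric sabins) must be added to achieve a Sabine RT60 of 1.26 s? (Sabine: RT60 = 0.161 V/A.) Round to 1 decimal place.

Equivalent absorption area: A₁ = 177.8·0.02 + 6.4·0.35 + 142·0.17 + 3.1·0.04 + 177.8·0.06 + 19.4·0.03 = 41.310 m².
V = 568.96 m³. Required absorption A₂ = 0.161 × 568.96 / 1.26 = 72.700 sabins.
ΔA = A₂ − A₁ = 72.700 − 41.310 = 31.4 sabins.

31.4 sabins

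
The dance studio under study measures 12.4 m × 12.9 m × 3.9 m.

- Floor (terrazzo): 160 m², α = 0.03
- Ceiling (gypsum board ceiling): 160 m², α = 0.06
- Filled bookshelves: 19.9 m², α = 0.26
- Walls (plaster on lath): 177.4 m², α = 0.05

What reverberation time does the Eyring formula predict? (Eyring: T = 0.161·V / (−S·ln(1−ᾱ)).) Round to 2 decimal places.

3.43 seconds

S = Σ Sᵢ = 517.3 m².
Σ(Sᵢαᵢ) = 160·0.03 + 160·0.06 + 19.9·0.26 + 177.4·0.05 = 28.444.
ᾱ = 28.444 / 517.3 = 0.0550.
Eyring denominator: −S ln(1−ᾱ) = 29.264.
V = 12.4 × 12.9 × 3.9 = 623.844 m³.
RT60 = 0.161 × 623.844 / 29.264 = 3.43 s.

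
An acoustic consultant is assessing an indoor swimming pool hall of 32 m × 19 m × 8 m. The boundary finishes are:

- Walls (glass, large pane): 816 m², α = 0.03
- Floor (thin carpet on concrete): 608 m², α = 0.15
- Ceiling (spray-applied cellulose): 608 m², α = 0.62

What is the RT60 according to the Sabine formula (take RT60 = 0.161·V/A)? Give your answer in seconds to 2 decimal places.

Summing Sᵢαᵢ: 24.480 + 91.200 + 376.960 → A = 492.640 sabins.
V = 32·19·8 = 4864 m³.
T = 0.161 V/A = 0.161·4864/492.640 = 1.59 s.

1.59 sec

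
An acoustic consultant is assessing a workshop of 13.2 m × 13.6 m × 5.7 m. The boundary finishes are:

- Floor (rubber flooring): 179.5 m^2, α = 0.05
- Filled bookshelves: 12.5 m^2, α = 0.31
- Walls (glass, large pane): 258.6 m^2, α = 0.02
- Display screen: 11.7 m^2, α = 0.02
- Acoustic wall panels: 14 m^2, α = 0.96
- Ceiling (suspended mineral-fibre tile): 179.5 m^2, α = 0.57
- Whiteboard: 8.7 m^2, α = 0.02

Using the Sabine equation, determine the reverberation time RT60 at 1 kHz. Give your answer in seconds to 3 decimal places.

1.228 s

Total absorption A = 179.5*0.05 + 12.5*0.31 + 258.6*0.02 + 11.7*0.02 + 14*0.96 + 179.5*0.57 + 8.7*0.02
  = 8.975 + 3.875 + 5.172 + 0.234 + 13.440 + 102.315 + 0.174 = 134.185 m^2 sabins.
Room volume: 1023.264 m³.
RT60 = 0.161 · V / A = 0.161 × 1023.264 / 134.185 = 1.228 s.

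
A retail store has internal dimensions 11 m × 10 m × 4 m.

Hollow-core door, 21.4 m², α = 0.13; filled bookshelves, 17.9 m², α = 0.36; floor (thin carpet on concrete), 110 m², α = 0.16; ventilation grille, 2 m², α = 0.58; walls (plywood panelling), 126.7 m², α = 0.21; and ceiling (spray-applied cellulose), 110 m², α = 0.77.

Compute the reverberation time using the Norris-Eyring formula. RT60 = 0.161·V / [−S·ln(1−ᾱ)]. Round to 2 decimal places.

0.41 seconds

S = Σ Sᵢ = 388.0 m².
Σ(Sᵢαᵢ) = 21.4·0.13 + 17.9·0.36 + 110·0.16 + 2·0.58 + 126.7·0.21 + 110·0.77 = 139.293.
Mean coefficient ᾱ = A/S = 0.3590.
Eyring denominator: −S ln(1−ᾱ) = 172.554.
V = 11 × 10 × 4 = 440 m³.
RT60 = 0.161 × 440 / 172.554 = 0.41 s.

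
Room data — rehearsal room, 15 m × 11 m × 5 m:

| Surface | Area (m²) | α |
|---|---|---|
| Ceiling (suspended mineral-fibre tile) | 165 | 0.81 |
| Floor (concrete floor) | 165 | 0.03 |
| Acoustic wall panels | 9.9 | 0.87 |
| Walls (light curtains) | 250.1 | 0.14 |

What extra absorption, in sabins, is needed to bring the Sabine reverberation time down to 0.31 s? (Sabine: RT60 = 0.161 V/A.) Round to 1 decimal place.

Summing Sᵢαᵢ: 133.650 + 4.950 + 8.613 + 35.014 → A₁ = 182.227 sabins.
Target A₂ = 0.161·825/0.31 = 428.468 sabins (V = 825 m³).
Additional absorption ΔA = 428.468 − 182.227 = 246.2 sabins.

246.2 sabins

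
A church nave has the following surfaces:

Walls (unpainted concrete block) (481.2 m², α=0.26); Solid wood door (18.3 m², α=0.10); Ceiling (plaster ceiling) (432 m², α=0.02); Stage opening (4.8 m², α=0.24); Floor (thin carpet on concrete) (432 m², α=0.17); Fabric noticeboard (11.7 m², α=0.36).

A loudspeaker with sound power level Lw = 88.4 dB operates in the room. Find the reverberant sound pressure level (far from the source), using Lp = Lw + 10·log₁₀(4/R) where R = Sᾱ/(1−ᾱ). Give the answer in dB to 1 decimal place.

70.4 dB

A = 214.386 sabins; S = 1380.0 m².
ᾱ = 0.1554, so room constant R = A/(1−ᾱ) = 253.831 m².
Lp = 88.4 + 10·log₁₀(4/253.831) = 88.4 + (-18.02) = 70.4 dB.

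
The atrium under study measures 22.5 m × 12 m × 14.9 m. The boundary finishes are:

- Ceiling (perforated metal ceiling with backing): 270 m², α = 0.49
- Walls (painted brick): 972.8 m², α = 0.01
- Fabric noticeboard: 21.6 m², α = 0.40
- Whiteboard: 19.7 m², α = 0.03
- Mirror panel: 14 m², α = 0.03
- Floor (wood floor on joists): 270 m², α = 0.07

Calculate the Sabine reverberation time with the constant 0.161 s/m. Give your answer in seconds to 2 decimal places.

3.80 s

A = Σ Sᵢαᵢ = 270·0.49 + 972.8·0.01 + 21.6·0.40 + 19.7·0.03 + 14·0.03 + 270·0.07 = 170.579 sabins.
Volume V = 22.5 × 12 × 14.9 = 4023 m³.
RT60 = 0.161 · V / A = 0.161 × 4023 / 170.579 = 3.80 s.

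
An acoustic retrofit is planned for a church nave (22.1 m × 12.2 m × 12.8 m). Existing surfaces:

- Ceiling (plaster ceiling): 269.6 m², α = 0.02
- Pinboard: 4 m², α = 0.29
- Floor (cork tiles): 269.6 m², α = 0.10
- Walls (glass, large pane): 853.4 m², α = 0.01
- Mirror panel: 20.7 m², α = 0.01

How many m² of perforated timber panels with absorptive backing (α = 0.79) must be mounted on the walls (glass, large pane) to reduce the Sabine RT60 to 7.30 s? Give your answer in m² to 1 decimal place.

43.4

Equivalent absorption area: A₁ = 269.6×0.02 + 4×0.29 + 269.6×0.10 + 853.4×0.01 + 20.7×0.01 = 42.253 m².
V = 3451.136 m³. Target absorption A₂ = 0.161 × 3451.136 / 7.30 = 76.114 sabins.
Absorption to add: 76.114 − 42.253 = 33.861 sabins.
Net gain per m²: Δα = 0.79 − 0.01 = 0.78.
Area = ΔA/Δα = 33.861/0.78 = 43.4 m².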